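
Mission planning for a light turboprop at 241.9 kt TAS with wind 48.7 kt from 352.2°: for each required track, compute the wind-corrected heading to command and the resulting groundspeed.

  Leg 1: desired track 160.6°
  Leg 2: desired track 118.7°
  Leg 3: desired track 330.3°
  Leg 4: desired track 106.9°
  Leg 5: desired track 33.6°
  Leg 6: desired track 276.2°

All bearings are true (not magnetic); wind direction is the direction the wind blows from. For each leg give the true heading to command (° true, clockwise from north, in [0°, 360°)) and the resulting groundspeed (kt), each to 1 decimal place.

Leg 1: desired track 160.6°; wind correction -2.3° → command heading 158.3°, groundspeed 289.4 kt
Leg 2: desired track 118.7°; wind correction -9.3° → command heading 109.4°, groundspeed 267.7 kt
Leg 3: desired track 330.3°; wind correction +4.3° → command heading 334.6°, groundspeed 196.0 kt
Leg 4: desired track 106.9°; wind correction -10.5° → command heading 96.4°, groundspeed 258.2 kt
Leg 5: desired track 33.6°; wind correction -7.7° → command heading 25.9°, groundspeed 203.2 kt
Leg 6: desired track 276.2°; wind correction +11.3° → command heading 287.5°, groundspeed 225.5 kt

Leg 1: heading=158.3°, groundspeed=289.4 kt
Leg 2: heading=109.4°, groundspeed=267.7 kt
Leg 3: heading=334.6°, groundspeed=196.0 kt
Leg 4: heading=96.4°, groundspeed=258.2 kt
Leg 5: heading=25.9°, groundspeed=203.2 kt
Leg 6: heading=287.5°, groundspeed=225.5 kt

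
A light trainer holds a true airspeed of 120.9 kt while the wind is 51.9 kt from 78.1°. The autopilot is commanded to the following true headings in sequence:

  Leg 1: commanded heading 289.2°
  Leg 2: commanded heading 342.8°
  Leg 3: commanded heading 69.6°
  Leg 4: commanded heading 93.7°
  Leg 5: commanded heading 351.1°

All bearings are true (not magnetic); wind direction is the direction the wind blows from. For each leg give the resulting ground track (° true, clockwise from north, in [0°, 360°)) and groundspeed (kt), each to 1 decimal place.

Leg 1: track=280.0°, groundspeed=167.5 kt
Leg 2: track=320.5°, groundspeed=135.9 kt
Leg 3: track=63.3°, groundspeed=70.0 kt
Leg 4: track=104.8°, groundspeed=72.3 kt
Leg 5: track=327.4°, groundspeed=129.0 kt

Leg 1: heading 289.2°; drift -9.2° → track 280.0°, groundspeed 167.5 kt
Leg 2: heading 342.8°; drift -22.3° → track 320.5°, groundspeed 135.9 kt
Leg 3: heading 69.6°; drift -6.3° → track 63.3°, groundspeed 70.0 kt
Leg 4: heading 93.7°; drift +11.1° → track 104.8°, groundspeed 72.3 kt
Leg 5: heading 351.1°; drift -23.7° → track 327.4°, groundspeed 129.0 kt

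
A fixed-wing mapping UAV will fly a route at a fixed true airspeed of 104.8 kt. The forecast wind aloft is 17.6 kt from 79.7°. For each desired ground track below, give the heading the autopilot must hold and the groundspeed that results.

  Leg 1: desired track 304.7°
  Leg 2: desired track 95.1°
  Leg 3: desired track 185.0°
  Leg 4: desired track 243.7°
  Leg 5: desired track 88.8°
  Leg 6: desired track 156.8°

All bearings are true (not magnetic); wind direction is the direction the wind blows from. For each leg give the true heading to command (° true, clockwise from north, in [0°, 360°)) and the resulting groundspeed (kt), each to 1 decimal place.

Leg 1: desired track 304.7°; wind correction +6.8° → command heading 311.5°, groundspeed 116.5 kt
Leg 2: desired track 95.1°; wind correction -2.6° → command heading 92.5°, groundspeed 87.7 kt
Leg 3: desired track 185.0°; wind correction -9.3° → command heading 175.7°, groundspeed 108.1 kt
Leg 4: desired track 243.7°; wind correction -2.7° → command heading 241.0°, groundspeed 121.6 kt
Leg 5: desired track 88.8°; wind correction -1.5° → command heading 87.3°, groundspeed 87.4 kt
Leg 6: desired track 156.8°; wind correction -9.4° → command heading 147.4°, groundspeed 99.5 kt

Leg 1: heading=311.5°, groundspeed=116.5 kt
Leg 2: heading=92.5°, groundspeed=87.7 kt
Leg 3: heading=175.7°, groundspeed=108.1 kt
Leg 4: heading=241.0°, groundspeed=121.6 kt
Leg 5: heading=87.3°, groundspeed=87.4 kt
Leg 6: heading=147.4°, groundspeed=99.5 kt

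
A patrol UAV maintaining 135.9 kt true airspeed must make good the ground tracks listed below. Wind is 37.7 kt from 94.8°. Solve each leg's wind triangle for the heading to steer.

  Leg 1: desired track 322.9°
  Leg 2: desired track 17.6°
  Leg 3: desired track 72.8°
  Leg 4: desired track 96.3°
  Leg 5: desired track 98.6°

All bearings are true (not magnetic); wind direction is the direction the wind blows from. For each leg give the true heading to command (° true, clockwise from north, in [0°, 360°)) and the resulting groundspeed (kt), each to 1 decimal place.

Leg 1: desired track 322.9°; wind correction +11.9° → command heading 334.8°, groundspeed 158.1 kt
Leg 2: desired track 17.6°; wind correction +15.7° → command heading 33.3°, groundspeed 122.5 kt
Leg 3: desired track 72.8°; wind correction +6.0° → command heading 78.8°, groundspeed 100.2 kt
Leg 4: desired track 96.3°; wind correction -0.4° → command heading 95.9°, groundspeed 98.2 kt
Leg 5: desired track 98.6°; wind correction -1.1° → command heading 97.5°, groundspeed 98.3 kt

Leg 1: heading=334.8°, groundspeed=158.1 kt
Leg 2: heading=33.3°, groundspeed=122.5 kt
Leg 3: heading=78.8°, groundspeed=100.2 kt
Leg 4: heading=95.9°, groundspeed=98.2 kt
Leg 5: heading=97.5°, groundspeed=98.3 kt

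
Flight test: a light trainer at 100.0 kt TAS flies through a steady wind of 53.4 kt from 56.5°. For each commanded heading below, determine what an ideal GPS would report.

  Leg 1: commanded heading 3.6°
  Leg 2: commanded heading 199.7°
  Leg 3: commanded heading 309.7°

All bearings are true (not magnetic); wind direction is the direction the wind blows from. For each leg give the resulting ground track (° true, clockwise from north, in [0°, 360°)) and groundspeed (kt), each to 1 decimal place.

Leg 1: heading 3.6°; drift -32.1° → track 331.5°, groundspeed 80.1 kt
Leg 2: heading 199.7°; drift +12.6° → track 212.3°, groundspeed 146.3 kt
Leg 3: heading 309.7°; drift -23.9° → track 285.8°, groundspeed 126.2 kt

Leg 1: track=331.5°, groundspeed=80.1 kt
Leg 2: track=212.3°, groundspeed=146.3 kt
Leg 3: track=285.8°, groundspeed=126.2 kt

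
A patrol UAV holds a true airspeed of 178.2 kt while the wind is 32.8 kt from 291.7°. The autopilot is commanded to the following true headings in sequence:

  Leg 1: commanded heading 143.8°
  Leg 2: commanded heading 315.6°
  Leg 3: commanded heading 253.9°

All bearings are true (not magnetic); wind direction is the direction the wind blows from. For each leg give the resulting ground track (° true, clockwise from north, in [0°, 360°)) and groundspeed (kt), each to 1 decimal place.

Leg 1: track=139.0°, groundspeed=206.7 kt
Leg 2: track=320.7°, groundspeed=148.8 kt
Leg 3: track=246.4°, groundspeed=153.6 kt

Leg 1: heading 143.8°; drift -4.8° → track 139.0°, groundspeed 206.7 kt
Leg 2: heading 315.6°; drift +5.1° → track 320.7°, groundspeed 148.8 kt
Leg 3: heading 253.9°; drift -7.5° → track 246.4°, groundspeed 153.6 kt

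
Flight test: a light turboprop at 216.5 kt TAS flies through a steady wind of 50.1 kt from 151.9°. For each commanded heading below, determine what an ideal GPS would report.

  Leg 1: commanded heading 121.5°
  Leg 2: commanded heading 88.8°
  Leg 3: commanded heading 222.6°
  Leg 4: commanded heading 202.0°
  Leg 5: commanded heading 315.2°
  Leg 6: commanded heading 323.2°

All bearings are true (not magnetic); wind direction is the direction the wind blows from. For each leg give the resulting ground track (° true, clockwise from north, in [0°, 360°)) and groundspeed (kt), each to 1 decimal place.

Leg 1: heading 121.5°; drift -8.3° → track 113.2°, groundspeed 175.1 kt
Leg 2: heading 88.8°; drift -13.0° → track 75.8°, groundspeed 198.9 kt
Leg 3: heading 222.6°; drift +13.3° → track 235.9°, groundspeed 205.5 kt
Leg 4: heading 202.0°; drift +11.8° → track 213.8°, groundspeed 188.3 kt
Leg 5: heading 315.2°; drift +3.1° → track 318.3°, groundspeed 264.9 kt
Leg 6: heading 323.2°; drift +1.6° → track 324.8°, groundspeed 266.1 kt

Leg 1: track=113.2°, groundspeed=175.1 kt
Leg 2: track=75.8°, groundspeed=198.9 kt
Leg 3: track=235.9°, groundspeed=205.5 kt
Leg 4: track=213.8°, groundspeed=188.3 kt
Leg 5: track=318.3°, groundspeed=264.9 kt
Leg 6: track=324.8°, groundspeed=266.1 kt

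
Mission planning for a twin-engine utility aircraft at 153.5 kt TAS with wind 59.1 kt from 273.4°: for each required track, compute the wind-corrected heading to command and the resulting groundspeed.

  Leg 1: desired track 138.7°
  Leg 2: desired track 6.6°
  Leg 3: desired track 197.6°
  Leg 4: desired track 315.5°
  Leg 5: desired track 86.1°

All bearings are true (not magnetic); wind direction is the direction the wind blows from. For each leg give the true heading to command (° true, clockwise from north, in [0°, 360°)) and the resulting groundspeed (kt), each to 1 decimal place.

Leg 1: desired track 138.7°; wind correction +15.9° → command heading 154.6°, groundspeed 189.2 kt
Leg 2: desired track 6.6°; wind correction -22.6° → command heading 344.0°, groundspeed 145.0 kt
Leg 3: desired track 197.6°; wind correction +21.9° → command heading 219.5°, groundspeed 127.9 kt
Leg 4: desired track 315.5°; wind correction -15.0° → command heading 300.5°, groundspeed 104.4 kt
Leg 5: desired track 86.1°; wind correction -2.8° → command heading 83.3°, groundspeed 211.9 kt

Leg 1: heading=154.6°, groundspeed=189.2 kt
Leg 2: heading=344.0°, groundspeed=145.0 kt
Leg 3: heading=219.5°, groundspeed=127.9 kt
Leg 4: heading=300.5°, groundspeed=104.4 kt
Leg 5: heading=83.3°, groundspeed=211.9 kt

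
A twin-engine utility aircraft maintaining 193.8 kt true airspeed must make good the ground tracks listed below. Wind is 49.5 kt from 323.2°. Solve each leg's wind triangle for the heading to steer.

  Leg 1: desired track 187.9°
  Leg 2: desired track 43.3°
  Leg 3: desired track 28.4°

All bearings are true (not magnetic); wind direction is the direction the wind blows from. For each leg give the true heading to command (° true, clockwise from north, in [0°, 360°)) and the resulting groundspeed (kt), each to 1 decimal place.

Leg 1: heading=198.2°, groundspeed=225.8 kt
Leg 2: heading=28.7°, groundspeed=179.1 kt
Leg 3: heading=15.0°, groundspeed=167.8 kt

Leg 1: desired track 187.9°; wind correction +10.3° → command heading 198.2°, groundspeed 225.8 kt
Leg 2: desired track 43.3°; wind correction -14.6° → command heading 28.7°, groundspeed 179.1 kt
Leg 3: desired track 28.4°; wind correction -13.4° → command heading 15.0°, groundspeed 167.8 kt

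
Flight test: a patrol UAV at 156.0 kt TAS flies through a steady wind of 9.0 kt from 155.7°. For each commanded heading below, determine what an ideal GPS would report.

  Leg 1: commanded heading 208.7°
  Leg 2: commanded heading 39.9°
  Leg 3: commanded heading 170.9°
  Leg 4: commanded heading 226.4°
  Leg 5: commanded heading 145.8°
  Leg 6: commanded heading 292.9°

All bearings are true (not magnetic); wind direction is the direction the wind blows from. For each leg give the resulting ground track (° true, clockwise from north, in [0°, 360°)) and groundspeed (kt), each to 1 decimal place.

Leg 1: track=211.4°, groundspeed=150.8 kt
Leg 2: track=37.0°, groundspeed=160.1 kt
Leg 3: track=171.8°, groundspeed=147.3 kt
Leg 4: track=229.6°, groundspeed=153.3 kt
Leg 5: track=145.2°, groundspeed=147.1 kt
Leg 6: track=295.1°, groundspeed=162.7 kt

Leg 1: heading 208.7°; drift +2.7° → track 211.4°, groundspeed 150.8 kt
Leg 2: heading 39.9°; drift -2.9° → track 37.0°, groundspeed 160.1 kt
Leg 3: heading 170.9°; drift +0.9° → track 171.8°, groundspeed 147.3 kt
Leg 4: heading 226.4°; drift +3.2° → track 229.6°, groundspeed 153.3 kt
Leg 5: heading 145.8°; drift -0.6° → track 145.2°, groundspeed 147.1 kt
Leg 6: heading 292.9°; drift +2.2° → track 295.1°, groundspeed 162.7 kt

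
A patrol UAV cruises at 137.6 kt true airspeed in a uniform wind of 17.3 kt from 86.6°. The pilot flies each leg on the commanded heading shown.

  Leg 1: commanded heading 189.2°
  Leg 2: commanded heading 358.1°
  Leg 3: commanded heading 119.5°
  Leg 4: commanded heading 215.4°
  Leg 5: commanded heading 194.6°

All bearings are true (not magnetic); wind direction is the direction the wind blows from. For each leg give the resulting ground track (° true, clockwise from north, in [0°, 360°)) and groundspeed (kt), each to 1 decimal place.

Leg 1: heading 189.2°; drift +6.8° → track 196.0°, groundspeed 142.4 kt
Leg 2: heading 358.1°; drift -7.2° → track 350.9°, groundspeed 138.2 kt
Leg 3: heading 119.5°; drift +4.4° → track 123.9°, groundspeed 123.4 kt
Leg 4: heading 215.4°; drift +5.2° → track 220.6°, groundspeed 149.1 kt
Leg 5: heading 194.6°; drift +6.6° → track 201.2°, groundspeed 143.9 kt

Leg 1: track=196.0°, groundspeed=142.4 kt
Leg 2: track=350.9°, groundspeed=138.2 kt
Leg 3: track=123.9°, groundspeed=123.4 kt
Leg 4: track=220.6°, groundspeed=149.1 kt
Leg 5: track=201.2°, groundspeed=143.9 kt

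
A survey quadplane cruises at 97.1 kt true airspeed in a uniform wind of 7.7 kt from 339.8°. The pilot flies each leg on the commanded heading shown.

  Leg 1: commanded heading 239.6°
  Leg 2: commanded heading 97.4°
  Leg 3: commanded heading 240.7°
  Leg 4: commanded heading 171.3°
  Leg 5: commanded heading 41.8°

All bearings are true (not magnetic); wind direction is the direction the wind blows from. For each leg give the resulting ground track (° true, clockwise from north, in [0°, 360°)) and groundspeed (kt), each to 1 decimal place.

Leg 1: track=235.2°, groundspeed=98.8 kt
Leg 2: track=101.3°, groundspeed=100.9 kt
Leg 3: track=236.3°, groundspeed=98.6 kt
Leg 4: track=170.5°, groundspeed=104.7 kt
Leg 5: track=46.0°, groundspeed=93.7 kt

Leg 1: heading 239.6°; drift -4.4° → track 235.2°, groundspeed 98.8 kt
Leg 2: heading 97.4°; drift +3.9° → track 101.3°, groundspeed 100.9 kt
Leg 3: heading 240.7°; drift -4.4° → track 236.3°, groundspeed 98.6 kt
Leg 4: heading 171.3°; drift -0.8° → track 170.5°, groundspeed 104.7 kt
Leg 5: heading 41.8°; drift +4.2° → track 46.0°, groundspeed 93.7 kt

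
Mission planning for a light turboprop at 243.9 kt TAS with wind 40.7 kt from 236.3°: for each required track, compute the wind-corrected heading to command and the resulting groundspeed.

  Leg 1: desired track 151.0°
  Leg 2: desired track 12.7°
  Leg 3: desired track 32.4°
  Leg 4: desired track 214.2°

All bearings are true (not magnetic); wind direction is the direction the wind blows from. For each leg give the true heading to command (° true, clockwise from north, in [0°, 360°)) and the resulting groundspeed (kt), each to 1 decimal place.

Leg 1: heading=160.6°, groundspeed=237.2 kt
Leg 2: heading=6.1°, groundspeed=271.8 kt
Leg 3: heading=28.5°, groundspeed=280.6 kt
Leg 4: heading=217.8°, groundspeed=205.7 kt

Leg 1: desired track 151.0°; wind correction +9.6° → command heading 160.6°, groundspeed 237.2 kt
Leg 2: desired track 12.7°; wind correction -6.6° → command heading 6.1°, groundspeed 271.8 kt
Leg 3: desired track 32.4°; wind correction -3.9° → command heading 28.5°, groundspeed 280.6 kt
Leg 4: desired track 214.2°; wind correction +3.6° → command heading 217.8°, groundspeed 205.7 kt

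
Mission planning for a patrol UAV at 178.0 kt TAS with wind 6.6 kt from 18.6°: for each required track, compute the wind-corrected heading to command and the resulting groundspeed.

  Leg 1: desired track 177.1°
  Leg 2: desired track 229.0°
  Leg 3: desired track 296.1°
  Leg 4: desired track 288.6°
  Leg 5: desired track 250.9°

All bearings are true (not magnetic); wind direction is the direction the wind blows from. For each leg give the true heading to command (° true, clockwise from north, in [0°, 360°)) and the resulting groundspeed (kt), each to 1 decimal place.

Leg 1: heading=176.3°, groundspeed=184.1 kt
Leg 2: heading=230.1°, groundspeed=183.7 kt
Leg 3: heading=298.2°, groundspeed=177.0 kt
Leg 4: heading=290.7°, groundspeed=177.9 kt
Leg 5: heading=252.6°, groundspeed=182.0 kt

Leg 1: desired track 177.1°; wind correction -0.8° → command heading 176.3°, groundspeed 184.1 kt
Leg 2: desired track 229.0°; wind correction +1.1° → command heading 230.1°, groundspeed 183.7 kt
Leg 3: desired track 296.1°; wind correction +2.1° → command heading 298.2°, groundspeed 177.0 kt
Leg 4: desired track 288.6°; wind correction +2.1° → command heading 290.7°, groundspeed 177.9 kt
Leg 5: desired track 250.9°; wind correction +1.7° → command heading 252.6°, groundspeed 182.0 kt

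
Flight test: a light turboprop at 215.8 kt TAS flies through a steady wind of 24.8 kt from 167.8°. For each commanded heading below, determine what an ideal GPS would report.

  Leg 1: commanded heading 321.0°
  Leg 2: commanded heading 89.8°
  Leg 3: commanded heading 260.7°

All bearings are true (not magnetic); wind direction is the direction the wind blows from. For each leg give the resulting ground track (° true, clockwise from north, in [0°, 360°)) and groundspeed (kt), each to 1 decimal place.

Leg 1: heading 321.0°; drift +2.7° → track 323.7°, groundspeed 238.2 kt
Leg 2: heading 89.8°; drift -6.6° → track 83.2°, groundspeed 212.0 kt
Leg 3: heading 260.7°; drift +6.5° → track 267.2°, groundspeed 218.5 kt

Leg 1: track=323.7°, groundspeed=238.2 kt
Leg 2: track=83.2°, groundspeed=212.0 kt
Leg 3: track=267.2°, groundspeed=218.5 kt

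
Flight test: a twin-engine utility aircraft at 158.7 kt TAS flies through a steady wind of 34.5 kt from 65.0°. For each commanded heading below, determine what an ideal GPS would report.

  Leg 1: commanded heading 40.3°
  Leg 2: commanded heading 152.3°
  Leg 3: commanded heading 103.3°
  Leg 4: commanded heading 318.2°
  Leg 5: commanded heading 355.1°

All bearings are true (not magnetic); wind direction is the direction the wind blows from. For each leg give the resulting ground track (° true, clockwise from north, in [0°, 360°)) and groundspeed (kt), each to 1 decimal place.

Leg 1: track=33.8°, groundspeed=128.2 kt
Leg 2: track=164.7°, groundspeed=160.8 kt
Leg 3: track=112.5°, groundspeed=133.4 kt
Leg 4: track=307.1°, groundspeed=171.9 kt
Leg 5: track=342.7°, groundspeed=150.4 kt

Leg 1: heading 40.3°; drift -6.5° → track 33.8°, groundspeed 128.2 kt
Leg 2: heading 152.3°; drift +12.4° → track 164.7°, groundspeed 160.8 kt
Leg 3: heading 103.3°; drift +9.2° → track 112.5°, groundspeed 133.4 kt
Leg 4: heading 318.2°; drift -11.1° → track 307.1°, groundspeed 171.9 kt
Leg 5: heading 355.1°; drift -12.4° → track 342.7°, groundspeed 150.4 kt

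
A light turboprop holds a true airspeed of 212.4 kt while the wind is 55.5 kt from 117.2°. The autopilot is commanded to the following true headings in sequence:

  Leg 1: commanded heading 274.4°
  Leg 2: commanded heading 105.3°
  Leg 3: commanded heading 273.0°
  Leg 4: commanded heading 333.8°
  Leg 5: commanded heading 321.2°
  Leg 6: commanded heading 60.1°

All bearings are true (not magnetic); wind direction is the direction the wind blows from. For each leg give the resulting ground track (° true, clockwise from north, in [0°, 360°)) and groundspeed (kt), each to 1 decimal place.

Leg 1: heading 274.4°; drift +4.7° → track 279.1°, groundspeed 264.4 kt
Leg 2: heading 105.3°; drift -4.1° → track 101.2°, groundspeed 158.5 kt
Leg 3: heading 273.0°; drift +4.9° → track 277.9°, groundspeed 264.0 kt
Leg 4: heading 333.8°; drift -7.3° → track 326.5°, groundspeed 259.1 kt
Leg 5: heading 321.2°; drift -4.9° → track 316.3°, groundspeed 264.1 kt
Leg 6: heading 60.1°; drift -14.3° → track 45.8°, groundspeed 188.1 kt

Leg 1: track=279.1°, groundspeed=264.4 kt
Leg 2: track=101.2°, groundspeed=158.5 kt
Leg 3: track=277.9°, groundspeed=264.0 kt
Leg 4: track=326.5°, groundspeed=259.1 kt
Leg 5: track=316.3°, groundspeed=264.1 kt
Leg 6: track=45.8°, groundspeed=188.1 kt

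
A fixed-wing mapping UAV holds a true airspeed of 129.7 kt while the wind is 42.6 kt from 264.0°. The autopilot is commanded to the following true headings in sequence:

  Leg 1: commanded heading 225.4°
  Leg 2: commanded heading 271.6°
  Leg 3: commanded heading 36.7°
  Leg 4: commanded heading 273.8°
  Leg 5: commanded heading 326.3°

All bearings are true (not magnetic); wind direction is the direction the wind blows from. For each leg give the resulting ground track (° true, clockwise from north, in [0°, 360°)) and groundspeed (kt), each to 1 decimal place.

Leg 1: track=210.0°, groundspeed=100.0 kt
Leg 2: track=275.3°, groundspeed=87.7 kt
Leg 3: track=47.9°, groundspeed=161.7 kt
Leg 4: track=278.5°, groundspeed=88.0 kt
Leg 5: track=345.2°, groundspeed=116.2 kt

Leg 1: heading 225.4°; drift -15.4° → track 210.0°, groundspeed 100.0 kt
Leg 2: heading 271.6°; drift +3.7° → track 275.3°, groundspeed 87.7 kt
Leg 3: heading 36.7°; drift +11.2° → track 47.9°, groundspeed 161.7 kt
Leg 4: heading 273.8°; drift +4.7° → track 278.5°, groundspeed 88.0 kt
Leg 5: heading 326.3°; drift +18.9° → track 345.2°, groundspeed 116.2 kt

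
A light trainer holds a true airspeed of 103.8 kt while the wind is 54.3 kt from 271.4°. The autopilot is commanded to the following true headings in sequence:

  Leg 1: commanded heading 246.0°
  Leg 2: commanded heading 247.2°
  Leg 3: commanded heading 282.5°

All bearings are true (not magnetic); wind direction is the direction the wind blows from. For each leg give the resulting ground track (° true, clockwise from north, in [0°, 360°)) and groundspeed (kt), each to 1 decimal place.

Leg 1: heading 246.0°; drift -23.0° → track 223.0°, groundspeed 59.5 kt
Leg 2: heading 247.2°; drift -22.3° → track 224.9°, groundspeed 58.7 kt
Leg 3: heading 282.5°; drift +11.7° → track 294.2°, groundspeed 51.6 kt

Leg 1: track=223.0°, groundspeed=59.5 kt
Leg 2: track=224.9°, groundspeed=58.7 kt
Leg 3: track=294.2°, groundspeed=51.6 kt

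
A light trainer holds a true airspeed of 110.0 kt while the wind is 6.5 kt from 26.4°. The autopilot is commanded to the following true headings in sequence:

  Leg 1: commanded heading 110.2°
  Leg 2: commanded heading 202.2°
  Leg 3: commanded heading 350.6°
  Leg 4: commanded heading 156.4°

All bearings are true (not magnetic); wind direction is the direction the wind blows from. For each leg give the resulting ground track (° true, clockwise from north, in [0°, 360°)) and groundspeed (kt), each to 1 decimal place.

Leg 1: track=113.6°, groundspeed=109.5 kt
Leg 2: track=202.4°, groundspeed=116.5 kt
Leg 3: track=348.5°, groundspeed=104.8 kt
Leg 4: track=158.9°, groundspeed=114.3 kt

Leg 1: heading 110.2°; drift +3.4° → track 113.6°, groundspeed 109.5 kt
Leg 2: heading 202.2°; drift +0.2° → track 202.4°, groundspeed 116.5 kt
Leg 3: heading 350.6°; drift -2.1° → track 348.5°, groundspeed 104.8 kt
Leg 4: heading 156.4°; drift +2.5° → track 158.9°, groundspeed 114.3 kt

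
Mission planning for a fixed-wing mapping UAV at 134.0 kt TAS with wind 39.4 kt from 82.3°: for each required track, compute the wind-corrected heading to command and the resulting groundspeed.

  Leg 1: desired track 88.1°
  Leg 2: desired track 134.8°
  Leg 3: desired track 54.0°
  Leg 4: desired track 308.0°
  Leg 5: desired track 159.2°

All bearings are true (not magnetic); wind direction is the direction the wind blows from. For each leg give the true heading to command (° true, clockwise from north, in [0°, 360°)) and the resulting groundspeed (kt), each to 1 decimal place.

Leg 1: heading=86.4°, groundspeed=94.7 kt
Leg 2: heading=121.3°, groundspeed=106.3 kt
Leg 3: heading=62.0°, groundspeed=98.0 kt
Leg 4: heading=320.1°, groundspeed=158.5 kt
Leg 5: heading=142.6°, groundspeed=119.5 kt

Leg 1: desired track 88.1°; wind correction -1.7° → command heading 86.4°, groundspeed 94.7 kt
Leg 2: desired track 134.8°; wind correction -13.5° → command heading 121.3°, groundspeed 106.3 kt
Leg 3: desired track 54.0°; wind correction +8.0° → command heading 62.0°, groundspeed 98.0 kt
Leg 4: desired track 308.0°; wind correction +12.1° → command heading 320.1°, groundspeed 158.5 kt
Leg 5: desired track 159.2°; wind correction -16.6° → command heading 142.6°, groundspeed 119.5 kt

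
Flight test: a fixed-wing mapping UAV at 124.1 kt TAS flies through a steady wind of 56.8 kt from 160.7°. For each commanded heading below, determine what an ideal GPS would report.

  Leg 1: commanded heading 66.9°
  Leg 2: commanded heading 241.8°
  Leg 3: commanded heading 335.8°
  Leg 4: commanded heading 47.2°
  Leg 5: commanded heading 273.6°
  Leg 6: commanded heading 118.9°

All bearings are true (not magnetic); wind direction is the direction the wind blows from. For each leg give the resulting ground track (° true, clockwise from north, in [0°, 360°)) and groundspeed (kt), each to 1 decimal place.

Leg 1: heading 66.9°; drift -23.9° → track 43.0°, groundspeed 139.9 kt
Leg 2: heading 241.8°; drift +25.9° → track 267.7°, groundspeed 128.2 kt
Leg 3: heading 335.8°; drift +1.5° → track 337.3°, groundspeed 180.8 kt
Leg 4: heading 47.2°; drift -19.5° → track 27.7°, groundspeed 155.7 kt
Leg 5: heading 273.6°; drift +19.7° → track 293.3°, groundspeed 155.3 kt
Leg 6: heading 118.9°; drift -24.8° → track 94.1°, groundspeed 90.1 kt

Leg 1: track=43.0°, groundspeed=139.9 kt
Leg 2: track=267.7°, groundspeed=128.2 kt
Leg 3: track=337.3°, groundspeed=180.8 kt
Leg 4: track=27.7°, groundspeed=155.7 kt
Leg 5: track=293.3°, groundspeed=155.3 kt
Leg 6: track=94.1°, groundspeed=90.1 kt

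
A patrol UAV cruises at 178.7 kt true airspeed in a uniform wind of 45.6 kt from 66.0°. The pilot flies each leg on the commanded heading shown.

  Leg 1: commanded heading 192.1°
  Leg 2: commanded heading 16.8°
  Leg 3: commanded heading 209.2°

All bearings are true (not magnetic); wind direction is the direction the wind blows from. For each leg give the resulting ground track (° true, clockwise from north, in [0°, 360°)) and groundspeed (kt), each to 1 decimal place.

Leg 1: track=202.3°, groundspeed=208.8 kt
Leg 2: track=3.7°, groundspeed=152.9 kt
Leg 3: track=216.4°, groundspeed=216.9 kt

Leg 1: heading 192.1°; drift +10.2° → track 202.3°, groundspeed 208.8 kt
Leg 2: heading 16.8°; drift -13.1° → track 3.7°, groundspeed 152.9 kt
Leg 3: heading 209.2°; drift +7.2° → track 216.4°, groundspeed 216.9 kt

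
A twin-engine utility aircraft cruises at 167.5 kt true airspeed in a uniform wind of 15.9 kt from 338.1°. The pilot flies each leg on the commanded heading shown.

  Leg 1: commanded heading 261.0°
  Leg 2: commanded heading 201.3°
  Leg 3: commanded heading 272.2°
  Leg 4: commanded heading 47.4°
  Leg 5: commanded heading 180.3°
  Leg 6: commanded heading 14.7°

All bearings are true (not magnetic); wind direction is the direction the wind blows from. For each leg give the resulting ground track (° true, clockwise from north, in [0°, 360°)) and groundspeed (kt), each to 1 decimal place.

Leg 1: heading 261.0°; drift -5.4° → track 255.6°, groundspeed 164.7 kt
Leg 2: heading 201.3°; drift -3.5° → track 197.8°, groundspeed 179.4 kt
Leg 3: heading 272.2°; drift -5.2° → track 267.0°, groundspeed 161.7 kt
Leg 4: heading 47.4°; drift +5.2° → track 52.6°, groundspeed 162.6 kt
Leg 5: heading 180.3°; drift -1.9° → track 178.4°, groundspeed 182.3 kt
Leg 6: heading 14.7°; drift +3.5° → track 18.2°, groundspeed 155.0 kt

Leg 1: track=255.6°, groundspeed=164.7 kt
Leg 2: track=197.8°, groundspeed=179.4 kt
Leg 3: track=267.0°, groundspeed=161.7 kt
Leg 4: track=52.6°, groundspeed=162.6 kt
Leg 5: track=178.4°, groundspeed=182.3 kt
Leg 6: track=18.2°, groundspeed=155.0 kt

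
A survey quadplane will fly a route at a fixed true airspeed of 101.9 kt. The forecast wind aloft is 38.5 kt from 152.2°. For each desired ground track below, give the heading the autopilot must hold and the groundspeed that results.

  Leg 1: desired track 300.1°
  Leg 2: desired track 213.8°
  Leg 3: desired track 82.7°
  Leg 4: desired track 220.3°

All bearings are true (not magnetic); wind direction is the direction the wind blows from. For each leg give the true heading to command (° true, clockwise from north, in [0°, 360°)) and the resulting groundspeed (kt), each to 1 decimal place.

Leg 1: desired track 300.1°; wind correction -11.6° → command heading 288.5°, groundspeed 132.4 kt
Leg 2: desired track 213.8°; wind correction -19.4° → command heading 194.4°, groundspeed 77.8 kt
Leg 3: desired track 82.7°; wind correction +20.7° → command heading 103.4°, groundspeed 81.8 kt
Leg 4: desired track 220.3°; wind correction -20.5° → command heading 199.8°, groundspeed 81.1 kt

Leg 1: heading=288.5°, groundspeed=132.4 kt
Leg 2: heading=194.4°, groundspeed=77.8 kt
Leg 3: heading=103.4°, groundspeed=81.8 kt
Leg 4: heading=199.8°, groundspeed=81.1 kt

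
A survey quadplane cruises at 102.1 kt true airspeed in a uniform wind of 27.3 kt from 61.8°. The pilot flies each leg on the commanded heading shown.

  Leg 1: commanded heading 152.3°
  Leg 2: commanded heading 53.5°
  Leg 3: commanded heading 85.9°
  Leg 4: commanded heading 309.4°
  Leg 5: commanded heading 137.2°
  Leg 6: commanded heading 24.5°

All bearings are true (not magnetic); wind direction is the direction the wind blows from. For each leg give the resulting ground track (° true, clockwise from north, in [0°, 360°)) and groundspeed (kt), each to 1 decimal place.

Leg 1: track=167.2°, groundspeed=105.9 kt
Leg 2: track=50.5°, groundspeed=75.2 kt
Leg 3: track=94.1°, groundspeed=78.0 kt
Leg 4: track=296.8°, groundspeed=115.3 kt
Leg 5: track=152.7°, groundspeed=98.8 kt
Leg 6: track=12.9°, groundspeed=82.1 kt

Leg 1: heading 152.3°; drift +14.9° → track 167.2°, groundspeed 105.9 kt
Leg 2: heading 53.5°; drift -3.0° → track 50.5°, groundspeed 75.2 kt
Leg 3: heading 85.9°; drift +8.2° → track 94.1°, groundspeed 78.0 kt
Leg 4: heading 309.4°; drift -12.6° → track 296.8°, groundspeed 115.3 kt
Leg 5: heading 137.2°; drift +15.5° → track 152.7°, groundspeed 98.8 kt
Leg 6: heading 24.5°; drift -11.6° → track 12.9°, groundspeed 82.1 kt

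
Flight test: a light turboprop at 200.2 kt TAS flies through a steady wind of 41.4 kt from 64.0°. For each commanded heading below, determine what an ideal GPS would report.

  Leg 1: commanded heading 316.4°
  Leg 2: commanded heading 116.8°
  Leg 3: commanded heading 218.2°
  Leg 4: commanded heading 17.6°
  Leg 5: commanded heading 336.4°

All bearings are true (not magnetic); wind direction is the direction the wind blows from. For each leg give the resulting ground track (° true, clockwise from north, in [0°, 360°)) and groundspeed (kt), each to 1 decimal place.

Leg 1: heading 316.4°; drift -10.5° → track 305.9°, groundspeed 216.3 kt
Leg 2: heading 116.8°; drift +10.7° → track 127.5°, groundspeed 178.2 kt
Leg 3: heading 218.2°; drift +4.3° → track 222.5°, groundspeed 238.2 kt
Leg 4: heading 17.6°; drift -9.9° → track 7.7°, groundspeed 174.2 kt
Leg 5: heading 336.4°; drift -11.8° → track 324.6°, groundspeed 202.7 kt

Leg 1: track=305.9°, groundspeed=216.3 kt
Leg 2: track=127.5°, groundspeed=178.2 kt
Leg 3: track=222.5°, groundspeed=238.2 kt
Leg 4: track=7.7°, groundspeed=174.2 kt
Leg 5: track=324.6°, groundspeed=202.7 kt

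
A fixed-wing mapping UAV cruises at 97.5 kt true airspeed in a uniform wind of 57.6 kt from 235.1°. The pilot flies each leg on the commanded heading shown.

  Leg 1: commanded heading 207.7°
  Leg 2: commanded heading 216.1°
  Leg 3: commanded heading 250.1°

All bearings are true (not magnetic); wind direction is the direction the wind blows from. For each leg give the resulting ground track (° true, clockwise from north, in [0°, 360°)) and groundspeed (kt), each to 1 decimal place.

Leg 1: track=177.9°, groundspeed=53.4 kt
Leg 2: track=192.6°, groundspeed=46.9 kt
Leg 3: track=269.7°, groundspeed=44.4 kt

Leg 1: heading 207.7°; drift -29.8° → track 177.9°, groundspeed 53.4 kt
Leg 2: heading 216.1°; drift -23.5° → track 192.6°, groundspeed 46.9 kt
Leg 3: heading 250.1°; drift +19.6° → track 269.7°, groundspeed 44.4 kt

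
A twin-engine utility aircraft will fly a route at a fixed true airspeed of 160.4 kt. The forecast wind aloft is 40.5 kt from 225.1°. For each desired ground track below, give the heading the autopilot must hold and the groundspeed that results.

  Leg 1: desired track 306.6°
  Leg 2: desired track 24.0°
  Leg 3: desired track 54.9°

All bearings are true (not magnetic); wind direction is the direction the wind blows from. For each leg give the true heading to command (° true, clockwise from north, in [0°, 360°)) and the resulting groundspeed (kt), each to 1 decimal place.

Leg 1: heading=292.1°, groundspeed=149.3 kt
Leg 2: heading=18.8°, groundspeed=197.5 kt
Leg 3: heading=57.4°, groundspeed=200.2 kt

Leg 1: desired track 306.6°; wind correction -14.5° → command heading 292.1°, groundspeed 149.3 kt
Leg 2: desired track 24.0°; wind correction -5.2° → command heading 18.8°, groundspeed 197.5 kt
Leg 3: desired track 54.9°; wind correction +2.5° → command heading 57.4°, groundspeed 200.2 kt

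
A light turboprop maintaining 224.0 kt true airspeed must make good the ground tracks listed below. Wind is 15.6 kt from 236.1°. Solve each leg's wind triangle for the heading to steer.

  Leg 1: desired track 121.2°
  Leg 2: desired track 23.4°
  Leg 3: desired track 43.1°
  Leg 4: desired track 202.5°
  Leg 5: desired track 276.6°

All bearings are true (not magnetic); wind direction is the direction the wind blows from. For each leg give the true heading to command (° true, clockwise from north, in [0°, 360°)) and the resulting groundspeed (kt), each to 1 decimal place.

Leg 1: desired track 121.2°; wind correction +3.6° → command heading 124.8°, groundspeed 230.1 kt
Leg 2: desired track 23.4°; wind correction -2.2° → command heading 21.2°, groundspeed 237.0 kt
Leg 3: desired track 43.1°; wind correction -0.9° → command heading 42.2°, groundspeed 239.2 kt
Leg 4: desired track 202.5°; wind correction +2.2° → command heading 204.7°, groundspeed 210.8 kt
Leg 5: desired track 276.6°; wind correction -2.6° → command heading 274.0°, groundspeed 211.9 kt

Leg 1: heading=124.8°, groundspeed=230.1 kt
Leg 2: heading=21.2°, groundspeed=237.0 kt
Leg 3: heading=42.2°, groundspeed=239.2 kt
Leg 4: heading=204.7°, groundspeed=210.8 kt
Leg 5: heading=274.0°, groundspeed=211.9 kt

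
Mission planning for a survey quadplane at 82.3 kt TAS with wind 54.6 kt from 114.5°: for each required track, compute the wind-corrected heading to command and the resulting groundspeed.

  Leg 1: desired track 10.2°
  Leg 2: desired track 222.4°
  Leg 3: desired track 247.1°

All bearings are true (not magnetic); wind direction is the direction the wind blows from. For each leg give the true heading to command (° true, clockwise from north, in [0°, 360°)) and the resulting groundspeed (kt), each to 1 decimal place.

Leg 1: heading=50.2°, groundspeed=76.5 kt
Leg 2: heading=183.3°, groundspeed=80.6 kt
Leg 3: heading=217.9°, groundspeed=108.8 kt

Leg 1: desired track 10.2°; wind correction +40.0° → command heading 50.2°, groundspeed 76.5 kt
Leg 2: desired track 222.4°; wind correction -39.1° → command heading 183.3°, groundspeed 80.6 kt
Leg 3: desired track 247.1°; wind correction -29.2° → command heading 217.9°, groundspeed 108.8 kt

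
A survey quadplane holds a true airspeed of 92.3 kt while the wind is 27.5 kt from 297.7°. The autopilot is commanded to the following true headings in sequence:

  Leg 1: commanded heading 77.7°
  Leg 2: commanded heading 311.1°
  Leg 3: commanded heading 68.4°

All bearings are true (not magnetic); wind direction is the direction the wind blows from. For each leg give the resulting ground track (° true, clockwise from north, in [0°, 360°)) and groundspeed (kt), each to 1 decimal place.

Leg 1: heading 77.7°; drift +8.9° → track 86.6°, groundspeed 114.7 kt
Leg 2: heading 311.1°; drift +5.6° → track 316.7°, groundspeed 65.9 kt
Leg 3: heading 68.4°; drift +10.7° → track 79.1°, groundspeed 112.2 kt

Leg 1: track=86.6°, groundspeed=114.7 kt
Leg 2: track=316.7°, groundspeed=65.9 kt
Leg 3: track=79.1°, groundspeed=112.2 kt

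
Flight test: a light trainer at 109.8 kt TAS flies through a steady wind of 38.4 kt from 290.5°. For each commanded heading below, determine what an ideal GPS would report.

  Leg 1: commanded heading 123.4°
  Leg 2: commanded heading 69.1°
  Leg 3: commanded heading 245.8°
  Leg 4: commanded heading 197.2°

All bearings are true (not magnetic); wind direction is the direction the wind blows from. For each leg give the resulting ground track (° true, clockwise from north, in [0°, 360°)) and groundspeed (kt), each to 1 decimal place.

Leg 1: heading 123.4°; drift -3.3° → track 120.1°, groundspeed 147.5 kt
Leg 2: heading 69.1°; drift +10.4° → track 79.5°, groundspeed 140.9 kt
Leg 3: heading 245.8°; drift -18.1° → track 227.7°, groundspeed 86.8 kt
Leg 4: heading 197.2°; drift -18.9° → track 178.3°, groundspeed 118.4 kt

Leg 1: track=120.1°, groundspeed=147.5 kt
Leg 2: track=79.5°, groundspeed=140.9 kt
Leg 3: track=227.7°, groundspeed=86.8 kt
Leg 4: track=178.3°, groundspeed=118.4 kt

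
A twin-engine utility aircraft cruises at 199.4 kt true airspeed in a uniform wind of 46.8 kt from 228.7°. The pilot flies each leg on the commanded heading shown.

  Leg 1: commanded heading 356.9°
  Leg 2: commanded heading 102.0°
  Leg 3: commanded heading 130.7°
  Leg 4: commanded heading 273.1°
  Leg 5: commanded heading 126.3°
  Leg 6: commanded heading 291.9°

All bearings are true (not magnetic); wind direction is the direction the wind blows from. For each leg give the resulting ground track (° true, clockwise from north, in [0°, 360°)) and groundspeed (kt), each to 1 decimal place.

Leg 1: track=6.0°, groundspeed=231.3 kt
Leg 2: track=92.6°, groundspeed=230.4 kt
Leg 3: track=118.0°, groundspeed=211.1 kt
Leg 4: track=284.3°, groundspeed=169.2 kt
Leg 5: track=114.0°, groundspeed=214.4 kt
Leg 6: track=305.1°, groundspeed=183.1 kt

Leg 1: heading 356.9°; drift +9.1° → track 6.0°, groundspeed 231.3 kt
Leg 2: heading 102.0°; drift -9.4° → track 92.6°, groundspeed 230.4 kt
Leg 3: heading 130.7°; drift -12.7° → track 118.0°, groundspeed 211.1 kt
Leg 4: heading 273.1°; drift +11.2° → track 284.3°, groundspeed 169.2 kt
Leg 5: heading 126.3°; drift -12.3° → track 114.0°, groundspeed 214.4 kt
Leg 6: heading 291.9°; drift +13.2° → track 305.1°, groundspeed 183.1 kt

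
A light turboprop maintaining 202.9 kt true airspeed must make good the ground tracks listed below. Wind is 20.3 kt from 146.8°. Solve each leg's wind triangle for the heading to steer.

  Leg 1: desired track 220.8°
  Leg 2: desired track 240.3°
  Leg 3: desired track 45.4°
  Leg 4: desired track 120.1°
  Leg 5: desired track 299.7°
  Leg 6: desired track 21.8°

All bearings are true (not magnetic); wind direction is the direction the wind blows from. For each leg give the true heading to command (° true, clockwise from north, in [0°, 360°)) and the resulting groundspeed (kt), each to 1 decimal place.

Leg 1: desired track 220.8°; wind correction -5.5° → command heading 215.3°, groundspeed 196.4 kt
Leg 2: desired track 240.3°; wind correction -5.7° → command heading 234.6°, groundspeed 203.1 kt
Leg 3: desired track 45.4°; wind correction +5.6° → command heading 51.0°, groundspeed 205.9 kt
Leg 4: desired track 120.1°; wind correction +2.6° → command heading 122.7°, groundspeed 184.6 kt
Leg 5: desired track 299.7°; wind correction -2.6° → command heading 297.1°, groundspeed 220.8 kt
Leg 6: desired track 21.8°; wind correction +4.7° → command heading 26.5°, groundspeed 213.9 kt

Leg 1: heading=215.3°, groundspeed=196.4 kt
Leg 2: heading=234.6°, groundspeed=203.1 kt
Leg 3: heading=51.0°, groundspeed=205.9 kt
Leg 4: heading=122.7°, groundspeed=184.6 kt
Leg 5: heading=297.1°, groundspeed=220.8 kt
Leg 6: heading=26.5°, groundspeed=213.9 kt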